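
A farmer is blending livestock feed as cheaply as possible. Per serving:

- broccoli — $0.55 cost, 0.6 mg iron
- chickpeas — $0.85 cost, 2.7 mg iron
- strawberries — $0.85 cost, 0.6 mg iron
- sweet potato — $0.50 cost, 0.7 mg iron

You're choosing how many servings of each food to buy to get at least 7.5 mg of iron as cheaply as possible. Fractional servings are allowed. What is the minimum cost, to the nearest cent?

$2.36

Cost per mg of iron: chickpeas $0.3148, sweet potato $0.7143, broccoli $0.9167, strawberries $1.4167.
With no serving limits, use only chickpeas: 7.5 mg / 2.7 mg = 2.778 servings × $0.85 = $2.36.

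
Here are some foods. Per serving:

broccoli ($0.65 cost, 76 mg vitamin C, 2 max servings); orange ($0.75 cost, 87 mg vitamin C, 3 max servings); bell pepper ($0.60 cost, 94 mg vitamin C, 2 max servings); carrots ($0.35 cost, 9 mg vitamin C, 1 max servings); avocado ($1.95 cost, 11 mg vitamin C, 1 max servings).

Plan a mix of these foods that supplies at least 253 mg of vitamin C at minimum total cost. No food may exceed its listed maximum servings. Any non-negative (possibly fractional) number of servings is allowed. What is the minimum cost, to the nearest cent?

$1.76

Cost per mg of vitamin C: bell pepper $0.0064, broccoli $0.0086, orange $0.0086, carrots $0.0389, avocado $0.1773.
Take 2 servings of bell pepper: +188.0 mg vitamin C for $1.20 (total $1.20, still need 65.0 mg).
Take 0.8553 servings of broccoli: +65.0 mg vitamin C for $0.56 (total $1.76, still need 0.0 mg).
Filling from the cheapest source first is optimal under one linear minimum: $1.76.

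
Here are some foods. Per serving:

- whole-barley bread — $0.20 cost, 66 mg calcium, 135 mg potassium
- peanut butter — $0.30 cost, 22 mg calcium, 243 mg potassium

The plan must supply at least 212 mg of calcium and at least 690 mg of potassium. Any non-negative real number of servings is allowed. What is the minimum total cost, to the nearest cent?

$0.94

Check every corner: each single food scaled to meet both minima, and each pair solved so both constraints bind.
whole-barley bread only: max(212/66, 690/135) = 5.111 servings → $1.02.
peanut butter only: max(212/22, 690/243) = 9.636 servings → $2.89.
whole-barley bread + peanut butter with both tight: 2.781 servings and 1.295 servings → $0.94.
The minimum over all feasible corners is $0.94.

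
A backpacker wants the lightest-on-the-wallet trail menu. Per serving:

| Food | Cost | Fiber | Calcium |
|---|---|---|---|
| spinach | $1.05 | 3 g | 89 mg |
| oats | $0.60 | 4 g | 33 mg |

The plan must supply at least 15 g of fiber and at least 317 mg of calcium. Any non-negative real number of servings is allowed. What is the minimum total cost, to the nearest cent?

Two binding constraints pin down two serving amounts, so the optimal mix uses at most two foods. The candidates are each food alone (scaled to the tighter of fiber/calcium) and each pair with both constraints tight.
spinach only: max(15/3, 317/89) = 5 servings → $5.25.
oats only: max(15/4, 317/33) = 9.606 servings → $5.76.
spinach + oats with both tight: 3.008 servings and 1.494 servings → $4.05.
Cheapest feasible corner: $4.05.

$4.05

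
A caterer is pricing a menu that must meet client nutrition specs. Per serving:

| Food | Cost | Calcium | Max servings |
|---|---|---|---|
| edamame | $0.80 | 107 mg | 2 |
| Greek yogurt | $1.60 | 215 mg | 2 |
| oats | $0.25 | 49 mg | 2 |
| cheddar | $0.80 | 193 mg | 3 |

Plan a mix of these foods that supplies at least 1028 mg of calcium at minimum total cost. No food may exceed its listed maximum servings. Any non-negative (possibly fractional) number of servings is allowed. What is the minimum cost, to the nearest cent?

Cost per mg of calcium: cheddar $0.0041, oats $0.0051, Greek yogurt $0.0074, edamame $0.0075.
Take 3 servings of cheddar: +579.0 mg calcium for $2.40 (total $2.40, still need 449.0 mg).
Take 2 servings of oats: +98.0 mg calcium for $0.50 (total $2.90, still need 351.0 mg).
Take 1.633 servings of Greek yogurt: +351.0 mg calcium for $2.61 (total $5.51, still need 0.0 mg).
Filling from the cheapest source first is optimal under one linear minimum: $5.51.

$5.51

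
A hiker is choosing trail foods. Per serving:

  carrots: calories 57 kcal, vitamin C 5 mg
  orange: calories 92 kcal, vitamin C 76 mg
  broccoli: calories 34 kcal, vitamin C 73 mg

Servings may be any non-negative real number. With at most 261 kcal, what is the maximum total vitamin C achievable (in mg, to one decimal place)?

Vitamin C per kcal: broccoli 2.147, orange 0.8261, carrots 0.08772.
With no serving limits, spend the whole calories allowance on broccoli: 261 kcal / 34 kcal × 73 mg = 560.4 mg.

560.4 mg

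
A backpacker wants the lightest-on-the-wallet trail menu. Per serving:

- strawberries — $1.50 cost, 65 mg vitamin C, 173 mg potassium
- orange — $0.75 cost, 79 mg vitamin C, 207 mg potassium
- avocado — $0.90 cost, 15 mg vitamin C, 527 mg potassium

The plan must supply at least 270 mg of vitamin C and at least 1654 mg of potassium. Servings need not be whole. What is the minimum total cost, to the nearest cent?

$4.03

The cheapest plan sits at a corner of the feasible region — with two constraints it uses at most two foods.
strawberries only: max(270/65, 1654/173) = 9.561 servings → $14.34.
orange only: max(270/79, 1654/207) = 7.99 servings → $5.99.
avocado only: max(270/15, 1654/527) = 18 servings → $16.20.
strawberries + orange: intersection lies outside the first quadrant.
strawberries + avocado with both tight: 3.711 servings and 1.92 servings → $7.29.
orange + avocado with both tight: 3.049 servings and 1.941 servings → $4.03.
Cheapest feasible corner: $4.03.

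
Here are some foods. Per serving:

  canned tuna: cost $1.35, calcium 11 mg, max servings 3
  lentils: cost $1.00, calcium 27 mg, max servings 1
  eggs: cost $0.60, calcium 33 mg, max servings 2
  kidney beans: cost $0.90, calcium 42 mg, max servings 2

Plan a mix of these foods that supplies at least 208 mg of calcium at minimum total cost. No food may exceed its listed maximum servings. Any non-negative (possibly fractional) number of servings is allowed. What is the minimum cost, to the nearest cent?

$7.80

Cost per mg of calcium: eggs $0.0182, kidney beans $0.0214, lentils $0.0370, canned tuna $0.1227.
Take 2 servings of eggs: +66.0 mg calcium for $1.20 (total $1.20, still need 142.0 mg).
Take 2 servings of kidney beans: +84.0 mg calcium for $1.80 (total $3.00, still need 58.0 mg).
Take 1 serving of lentils: +27.0 mg calcium for $1.00 (total $4.00, still need 31.0 mg).
Take 2.818 servings of canned tuna: +31.0 mg calcium for $3.80 (total $7.80, still need 0.0 mg).
Filling from the cheapest source first is optimal under one linear minimum: $7.80.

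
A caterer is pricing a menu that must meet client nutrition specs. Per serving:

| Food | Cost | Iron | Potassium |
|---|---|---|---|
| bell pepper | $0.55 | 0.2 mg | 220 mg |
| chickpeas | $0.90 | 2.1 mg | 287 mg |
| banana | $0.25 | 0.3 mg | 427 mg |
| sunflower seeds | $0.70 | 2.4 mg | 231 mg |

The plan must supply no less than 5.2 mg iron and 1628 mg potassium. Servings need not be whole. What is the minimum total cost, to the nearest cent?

$1.98

Compare the cost at each extreme point of the feasible region.
bell pepper only: max(5.2/0.2, 1628/220) = 26 servings → $14.30.
chickpeas only: max(5.2/2.1, 1628/287) = 5.672 servings → $5.11.
banana only: max(5.2/0.3, 1628/427) = 17.33 servings → $4.33.
sunflower seeds only: max(5.2/2.4, 1628/231) = 7.048 servings → $4.93.
bell pepper + chickpeas with both tight: 4.761 servings and 2.023 servings → $4.44.
bell pepper + banana: intersection lies outside the first quadrant.
bell pepper + sunflower seeds with both tight: 5.616 servings and 1.699 servings → $4.28.
chickpeas + banana with both tight: 2.137 servings and 2.377 servings → $2.52.
chickpeas + sunflower seeds: the both-tight solution has a negative serving — not a feasible corner.
banana + sunflower seeds with both tight: 2.832 servings and 1.813 servings → $1.98.
So the least-cost plan costs $1.98.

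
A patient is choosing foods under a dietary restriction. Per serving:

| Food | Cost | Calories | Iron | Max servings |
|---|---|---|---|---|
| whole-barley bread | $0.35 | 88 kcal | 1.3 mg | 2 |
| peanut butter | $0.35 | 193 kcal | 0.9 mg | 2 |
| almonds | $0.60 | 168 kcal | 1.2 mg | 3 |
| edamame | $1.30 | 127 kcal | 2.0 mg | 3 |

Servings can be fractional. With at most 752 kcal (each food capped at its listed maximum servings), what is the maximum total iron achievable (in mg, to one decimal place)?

Iron per kcal: edamame 0.01575, whole-barley bread 0.01477, almonds 0.007143, peanut butter 0.004663.
Take 3 servings of edamame: uses 381 kcal, +6.0 mg iron (running total 6.0 mg).
Take 2 servings of whole-barley bread: uses 176 kcal, +2.6 mg iron (running total 8.6 mg).
Take 1.161 servings of almonds: uses 195 kcal, +1.4 mg iron (running total 10.0 mg).
Filling greedily by iron-per-kcal is optimal for one linear limit, giving 10.0 mg.

10.0 mg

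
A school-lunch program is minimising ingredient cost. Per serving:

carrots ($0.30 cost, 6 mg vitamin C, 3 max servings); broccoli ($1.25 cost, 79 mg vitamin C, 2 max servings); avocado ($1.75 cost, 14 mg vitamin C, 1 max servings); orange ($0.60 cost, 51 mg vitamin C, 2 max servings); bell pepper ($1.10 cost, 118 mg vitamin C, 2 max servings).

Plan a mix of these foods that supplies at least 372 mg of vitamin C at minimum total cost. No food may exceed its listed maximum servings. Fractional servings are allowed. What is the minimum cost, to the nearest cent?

Cost per mg of vitamin C: bell pepper $0.0093, orange $0.0118, broccoli $0.0158, carrots $0.0500, avocado $0.1250.
Take 2 servings of bell pepper: +236.0 mg vitamin C for $2.20 (total $2.20, still need 136.0 mg).
Take 2 servings of orange: +102.0 mg vitamin C for $1.20 (total $3.40, still need 34.0 mg).
Take 0.4304 servings of broccoli: +34.0 mg vitamin C for $0.54 (total $3.94, still need 0.0 mg).
Greedy by cheapest-per-mg is optimal for a single linear constraint, so the minimum cost is $3.94.

$3.94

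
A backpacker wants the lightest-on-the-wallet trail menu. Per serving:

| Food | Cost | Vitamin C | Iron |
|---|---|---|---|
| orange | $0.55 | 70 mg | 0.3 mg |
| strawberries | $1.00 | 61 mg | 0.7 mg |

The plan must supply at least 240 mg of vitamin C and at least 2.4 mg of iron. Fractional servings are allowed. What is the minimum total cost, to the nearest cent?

orange only: max(240/70, 2.4/0.3) = 8 servings → $4.40.
strawberries only: max(240/61, 2.4/0.7) = 3.934 servings → $3.93.
orange + strawberries with both tight: 0.7036 servings and 3.127 servings → $3.51.
The minimum over all feasible corners is $3.51.

$3.51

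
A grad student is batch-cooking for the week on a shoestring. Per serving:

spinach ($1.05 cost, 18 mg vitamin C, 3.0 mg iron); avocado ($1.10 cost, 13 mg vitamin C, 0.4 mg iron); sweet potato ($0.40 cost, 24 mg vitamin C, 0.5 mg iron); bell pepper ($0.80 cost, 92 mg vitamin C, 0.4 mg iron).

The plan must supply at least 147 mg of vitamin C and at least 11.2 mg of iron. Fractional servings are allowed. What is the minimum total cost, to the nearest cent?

spinach only: max(147/18, 11.2/3.0) = 8.167 servings → $8.57.
avocado only: max(147/13, 11.2/0.4) = 28 servings → $30.80.
sweet potato only: max(147/24, 11.2/0.5) = 22.4 servings → $8.96.
bell pepper only: max(147/92, 11.2/0.4) = 28 servings → $22.40.
spinach + avocado with both tight: 2.73 servings and 7.528 servings → $11.15.
spinach + sweet potato with both tight: 3.1 servings and 3.8 servings → $4.78.
spinach + bell pepper with both tight: 3.615 servings and 0.8906 servings → $4.51.
avocado + sweet potato with both targets exact would need a negative amount; discard.
avocado + bell pepper with both targets exact would need a negative amount; discard.
sweet potato + bell pepper: the both-tight solution has a negative serving — not a feasible corner.
So the least-cost plan costs $4.51.

$4.51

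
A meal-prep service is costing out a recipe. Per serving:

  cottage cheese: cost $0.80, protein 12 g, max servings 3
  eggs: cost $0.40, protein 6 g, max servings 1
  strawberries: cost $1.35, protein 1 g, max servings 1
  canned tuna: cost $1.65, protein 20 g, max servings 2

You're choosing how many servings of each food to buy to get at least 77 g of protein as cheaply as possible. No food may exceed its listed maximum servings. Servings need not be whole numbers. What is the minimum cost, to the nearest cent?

$5.69

Cost per g of protein: cottage cheese $0.0667, eggs $0.0667, canned tuna $0.0825, strawberries $1.3500.
Take 3 servings of cottage cheese: +36.0 g protein for $2.40 (total $2.40, still need 41.0 g).
Take 1 serving of eggs: +6.0 g protein for $0.40 (total $2.80, still need 35.0 g).
Take 1.75 servings of canned tuna: +35.0 g protein for $2.89 (total $5.69, still need 0.0 g).
Greedy by cheapest-per-g is optimal for a single linear constraint, so the minimum cost is $5.69.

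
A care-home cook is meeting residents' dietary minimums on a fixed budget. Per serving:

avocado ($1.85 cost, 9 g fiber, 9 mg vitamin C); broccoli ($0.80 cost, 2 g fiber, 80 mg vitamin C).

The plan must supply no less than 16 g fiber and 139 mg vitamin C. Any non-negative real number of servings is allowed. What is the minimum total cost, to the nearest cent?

Check every corner: each single food scaled to meet both minima, and each pair solved so both constraints bind.
avocado only: max(16/9, 139/9) = 15.44 servings → $28.57.
broccoli only: max(16/2, 139/80) = 8 servings → $6.40.
avocado + broccoli with both tight: 1.427 servings and 1.577 servings → $3.90.
The minimum over all feasible corners is $3.90.

$3.90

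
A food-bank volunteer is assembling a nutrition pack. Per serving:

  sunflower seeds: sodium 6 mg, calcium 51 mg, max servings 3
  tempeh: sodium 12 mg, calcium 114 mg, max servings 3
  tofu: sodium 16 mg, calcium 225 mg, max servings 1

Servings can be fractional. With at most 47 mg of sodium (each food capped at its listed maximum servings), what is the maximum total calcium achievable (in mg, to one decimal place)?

519.5 mg

Calcium per mg sodium: tofu 14.06, tempeh 9.5, sunflower seeds 8.5.
Take 1 serving of tofu: uses 16 mg sodium, +225.0 mg calcium (running total 225.0 mg).
Take 2.583 servings of tempeh: uses 31 mg sodium, +294.5 mg calcium (running total 519.5 mg).
Greedy by best ratio exhausts the sodium allowance optimally: 519.5 mg.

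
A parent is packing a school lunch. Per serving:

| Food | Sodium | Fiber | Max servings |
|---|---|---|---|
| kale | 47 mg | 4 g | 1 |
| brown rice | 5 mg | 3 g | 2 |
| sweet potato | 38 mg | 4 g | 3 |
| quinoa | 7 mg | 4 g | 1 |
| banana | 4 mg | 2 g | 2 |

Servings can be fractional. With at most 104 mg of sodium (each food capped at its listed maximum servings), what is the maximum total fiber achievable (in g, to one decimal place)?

22.3 g

Fiber per mg sodium: brown rice 0.6, quinoa 0.5714, banana 0.5, sweet potato 0.1053, kale 0.08511.
Take 2 servings of brown rice: uses 10 mg sodium, +6.0 g fiber (running total 6.0 g).
Take 1 serving of quinoa: uses 7 mg sodium, +4.0 g fiber (running total 10.0 g).
Take 2 servings of banana: uses 8 mg sodium, +4.0 g fiber (running total 14.0 g).
Take 2.079 servings of sweet potato: uses 79 mg sodium, +8.3 g fiber (running total 22.3 g).
Greedy by best ratio exhausts the sodium allowance optimally: 22.3 g.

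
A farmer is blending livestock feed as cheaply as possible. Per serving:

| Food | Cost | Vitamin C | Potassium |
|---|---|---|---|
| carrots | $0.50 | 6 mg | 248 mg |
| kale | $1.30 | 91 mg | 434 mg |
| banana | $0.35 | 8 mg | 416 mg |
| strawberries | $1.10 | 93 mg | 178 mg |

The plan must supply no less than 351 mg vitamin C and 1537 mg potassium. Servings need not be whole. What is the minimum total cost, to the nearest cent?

$4.70

An LP optimum is at a vertex; with two nutrient constraints at most two foods are used. Check each candidate.
carrots only: max(351/6, 1537/248) = 58.5 servings → $29.25.
kale only: max(351/91, 1537/434) = 3.857 servings → $5.01.
banana only: max(351/8, 1537/416) = 43.88 servings → $15.36.
strawberries only: max(351/93, 1537/178) = 8.635 servings → $9.50.
carrots + kale with both targets exact would need a negative amount; discard.
carrots + banana with both targets exact would need a negative amount; discard.
carrots + strawberries with both tight: 3.658 servings and 3.538 servings → $5.72.
kale + banana: intersection lies outside the first quadrant.
kale + strawberries with both tight: 3.33 servings and 0.5159 servings → $4.90.
banana + strawberries with both tight: 2.159 servings and 3.588 servings → $4.70.
Cheapest feasible corner: $4.70.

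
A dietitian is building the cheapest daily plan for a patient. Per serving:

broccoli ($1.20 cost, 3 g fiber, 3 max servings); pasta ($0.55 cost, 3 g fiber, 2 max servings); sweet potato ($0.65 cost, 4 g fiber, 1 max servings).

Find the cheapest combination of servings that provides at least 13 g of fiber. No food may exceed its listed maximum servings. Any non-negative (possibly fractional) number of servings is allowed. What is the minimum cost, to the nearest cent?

$2.95

Cost per g of fiber: sweet potato $0.1625, pasta $0.1833, broccoli $0.4000.
Take 1 serving of sweet potato: +4.0 g fiber for $0.65 (total $0.65, still need 9.0 g).
Take 2 servings of pasta: +6.0 g fiber for $1.10 (total $1.75, still need 3.0 g).
Take 1 serving of broccoli: +3.0 g fiber for $1.20 (total $2.95, still need 0.0 g).
Filling from the cheapest source first is optimal under one linear minimum: $2.95.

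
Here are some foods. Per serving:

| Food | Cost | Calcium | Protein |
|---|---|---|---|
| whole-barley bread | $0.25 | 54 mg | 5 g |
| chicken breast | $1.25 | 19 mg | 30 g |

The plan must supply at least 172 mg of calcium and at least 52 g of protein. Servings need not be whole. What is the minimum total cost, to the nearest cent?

For a min-cost LP with two ≥-constraints, a basic feasible solution has at most two positive variables.
whole-barley bread only: max(172/54, 52/5) = 10.4 servings → $2.60.
chicken breast only: max(172/19, 52/30) = 9.053 servings → $11.32.
whole-barley bread + chicken breast with both tight: 2.736 servings and 1.277 servings → $2.28.
Cheapest feasible corner: $2.28.

$2.28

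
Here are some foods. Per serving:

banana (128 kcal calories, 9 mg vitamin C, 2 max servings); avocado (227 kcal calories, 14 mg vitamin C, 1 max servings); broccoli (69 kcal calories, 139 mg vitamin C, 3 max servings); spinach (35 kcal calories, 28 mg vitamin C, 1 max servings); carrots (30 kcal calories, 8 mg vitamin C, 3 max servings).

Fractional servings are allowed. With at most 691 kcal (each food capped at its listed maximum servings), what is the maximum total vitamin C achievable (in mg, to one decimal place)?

Vitamin C per kcal: broccoli 2.014, spinach 0.8, carrots 0.2667, banana 0.07031, avocado 0.06167.
Take 3 servings of broccoli: uses 207 kcal, +417.0 mg vitamin C (running total 417.0 mg).
Take 1 serving of spinach: uses 35 kcal, +28.0 mg vitamin C (running total 445.0 mg).
Take 3 servings of carrots: uses 90 kcal, +24.0 mg vitamin C (running total 469.0 mg).
Take 2 servings of banana: uses 256 kcal, +18.0 mg vitamin C (running total 487.0 mg).
Take 0.4537 servings of avocado: uses 103 kcal, +6.4 mg vitamin C (running total 493.4 mg).
Greedy by best ratio exhausts the calories allowance optimally: 493.4 mg.

493.4 mg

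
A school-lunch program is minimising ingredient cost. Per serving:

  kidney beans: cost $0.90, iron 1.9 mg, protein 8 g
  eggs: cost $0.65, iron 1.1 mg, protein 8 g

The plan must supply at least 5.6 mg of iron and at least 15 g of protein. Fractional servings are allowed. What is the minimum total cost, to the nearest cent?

$2.65

Minimising a linear cost over {iron ≥ 5.6, protein ≥ 15, servings ≥ 0} — the optimum is at a vertex, using one or two foods.
kidney beans only: max(5.6/1.9, 15/8) = 2.947 servings → $2.65.
eggs only: max(5.6/1.1, 15/8) = 5.091 servings → $3.31.
kidney beans + eggs: intersection lies outside the first quadrant.
So the least-cost plan costs $2.65.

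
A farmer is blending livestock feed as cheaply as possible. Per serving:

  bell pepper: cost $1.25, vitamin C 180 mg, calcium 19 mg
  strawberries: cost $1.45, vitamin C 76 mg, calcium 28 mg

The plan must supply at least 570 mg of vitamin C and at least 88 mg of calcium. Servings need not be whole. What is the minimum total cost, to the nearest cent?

$5.24

Check every corner: each single food scaled to meet both minima, and each pair solved so both constraints bind.
bell pepper only: max(570/180, 88/19) = 4.632 servings → $5.79.
strawberries only: max(570/76, 88/28) = 7.5 servings → $10.88.
bell pepper + strawberries with both tight: 2.578 servings and 1.393 servings → $5.24.
So the least-cost plan costs $5.24.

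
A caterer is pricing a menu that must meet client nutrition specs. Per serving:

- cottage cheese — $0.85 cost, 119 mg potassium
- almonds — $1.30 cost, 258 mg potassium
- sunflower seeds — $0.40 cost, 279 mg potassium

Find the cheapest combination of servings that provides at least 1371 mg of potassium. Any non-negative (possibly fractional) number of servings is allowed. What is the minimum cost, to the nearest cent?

$1.97

Cost per mg of potassium: sunflower seeds $0.0014, almonds $0.0050, cottage cheese $0.0071.
With no serving limits, use only sunflower seeds: 1371 mg / 279 mg = 4.914 servings × $0.40 = $1.97.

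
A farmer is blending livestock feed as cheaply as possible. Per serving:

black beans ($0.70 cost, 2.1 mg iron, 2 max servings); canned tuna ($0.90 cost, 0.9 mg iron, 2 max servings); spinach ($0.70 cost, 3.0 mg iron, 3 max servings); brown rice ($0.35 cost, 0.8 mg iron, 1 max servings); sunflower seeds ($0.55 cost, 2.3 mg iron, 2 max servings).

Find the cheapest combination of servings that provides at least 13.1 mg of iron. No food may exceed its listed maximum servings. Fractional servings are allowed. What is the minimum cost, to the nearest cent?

Cost per mg of iron: spinach $0.2333, sunflower seeds $0.2391, black beans $0.3333, brown rice $0.4375, canned tuna $1.0000.
Take 3 servings of spinach: +9.0 mg iron for $2.10 (total $2.10, still need 4.1 mg).
Take 1.783 servings of sunflower seeds: +4.1 mg iron for $0.98 (total $3.08, still need 0.0 mg).
Greedy by cheapest-per-mg is optimal for a single linear constraint, so the minimum cost is $3.08.

$3.08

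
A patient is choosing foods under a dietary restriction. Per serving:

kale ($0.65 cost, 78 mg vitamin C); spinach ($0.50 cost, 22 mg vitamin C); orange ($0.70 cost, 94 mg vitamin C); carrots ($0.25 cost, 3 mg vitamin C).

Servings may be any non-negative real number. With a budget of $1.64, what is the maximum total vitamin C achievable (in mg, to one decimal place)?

Vitamin C per dollar: orange 134.3, kale 120, spinach 44, carrots 12.
With no serving limits, spend the whole cost allowance on orange: $1.64 / $0.70 × 94 mg = 220.2 mg.

220.2 mg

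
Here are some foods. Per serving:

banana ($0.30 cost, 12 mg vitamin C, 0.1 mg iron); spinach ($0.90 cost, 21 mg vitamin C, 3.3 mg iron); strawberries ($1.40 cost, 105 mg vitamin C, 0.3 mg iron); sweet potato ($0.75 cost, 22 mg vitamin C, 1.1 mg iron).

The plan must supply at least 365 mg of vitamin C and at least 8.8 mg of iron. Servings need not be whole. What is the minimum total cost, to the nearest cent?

$6.35

An LP optimum is at a vertex; with two nutrient constraints at most two foods are used. Check each candidate.
banana only: max(365/12, 8.8/0.1) = 88 servings → $26.40.
spinach only: max(365/21, 8.8/3.3) = 17.38 servings → $15.64.
strawberries only: max(365/105, 8.8/0.3) = 29.33 servings → $41.07.
sweet potato only: max(365/22, 8.8/1.1) = 16.59 servings → $12.44.
banana + spinach with both tight: 27.19 servings and 1.843 servings → $9.82.
banana + strawberries: intersection lies outside the first quadrant.
banana + sweet potato with both tight: 18.9 servings and 6.282 servings → $10.38.
spinach + strawberries with both tight: 2.394 servings and 2.997 servings → $6.35.
spinach + sweet potato: intersection lies outside the first quadrant.
strawberries + sweet potato with both tight: 1.909 servings and 7.479 servings → $8.28.
The minimum over all feasible corners is $6.35.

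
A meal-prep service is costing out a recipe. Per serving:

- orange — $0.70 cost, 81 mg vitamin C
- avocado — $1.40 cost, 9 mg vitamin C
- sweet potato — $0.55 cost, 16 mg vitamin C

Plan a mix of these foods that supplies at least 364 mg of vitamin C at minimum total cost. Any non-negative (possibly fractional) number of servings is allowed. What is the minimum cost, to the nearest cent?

Cost per mg of vitamin C: orange $0.0086, sweet potato $0.0344, avocado $0.1556.
With no serving limits, use only orange: 364 mg / 81 mg = 4.494 servings × $0.70 = $3.15.

$3.15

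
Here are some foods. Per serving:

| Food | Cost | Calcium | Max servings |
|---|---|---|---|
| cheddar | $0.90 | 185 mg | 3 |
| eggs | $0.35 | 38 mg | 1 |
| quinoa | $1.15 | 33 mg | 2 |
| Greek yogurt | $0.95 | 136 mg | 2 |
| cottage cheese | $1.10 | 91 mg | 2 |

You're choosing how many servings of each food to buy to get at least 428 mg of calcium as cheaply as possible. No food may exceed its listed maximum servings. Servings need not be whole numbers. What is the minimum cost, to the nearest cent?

$2.08

Cost per mg of calcium: cheddar $0.0049, Greek yogurt $0.0070, eggs $0.0092, cottage cheese $0.0121, quinoa $0.0348.
Take 2.314 servings of cheddar: +428.0 mg calcium for $2.08 (total $2.08, still need 0.0 mg).
Filling from the cheapest source first is optimal under one linear minimum: $2.08.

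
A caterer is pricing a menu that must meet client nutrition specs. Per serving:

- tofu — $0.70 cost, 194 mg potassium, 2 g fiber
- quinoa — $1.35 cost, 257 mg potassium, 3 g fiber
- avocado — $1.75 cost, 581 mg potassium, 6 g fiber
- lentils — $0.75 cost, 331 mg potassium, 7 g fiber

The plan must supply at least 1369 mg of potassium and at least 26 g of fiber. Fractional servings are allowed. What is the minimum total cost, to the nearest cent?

$3.10

tofu only: max(1369/194, 26/2) = 13 servings → $9.10.
quinoa only: max(1369/257, 26/3) = 8.667 servings → $11.70.
avocado only: max(1369/581, 26/6) = 4.333 servings → $7.58.
lentils only: max(1369/331, 26/7) = 4.136 servings → $3.10.
tofu + quinoa: the both-tight solution has a negative serving — not a feasible corner.
tofu + avocado: intersection lies outside the first quadrant.
tofu + lentils with both tight: 1.404 servings and 3.313 servings → $3.47.
quinoa + avocado with both targets exact would need a negative amount; discard.
quinoa + lentils with both tight: 1.212 servings and 3.195 servings → $4.03.
avocado + lentils with both tight: 0.4695 servings and 3.312 servings → $3.31.
Cheapest feasible corner: $3.10.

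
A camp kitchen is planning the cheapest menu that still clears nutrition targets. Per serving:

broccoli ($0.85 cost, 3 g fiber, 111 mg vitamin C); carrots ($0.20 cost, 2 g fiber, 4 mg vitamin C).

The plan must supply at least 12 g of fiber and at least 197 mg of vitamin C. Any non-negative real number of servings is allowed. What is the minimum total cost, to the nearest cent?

At the optimum either one food covers both requirements or two foods hit both targets exactly; no other combination can be cheaper.
broccoli only: max(12/3, 197/111) = 4 servings → $3.40.
carrots only: max(12/2, 197/4) = 49.25 servings → $9.85.
broccoli + carrots with both tight: 1.648 servings and 3.529 servings → $2.11.
So the least-cost plan costs $2.11.

$2.11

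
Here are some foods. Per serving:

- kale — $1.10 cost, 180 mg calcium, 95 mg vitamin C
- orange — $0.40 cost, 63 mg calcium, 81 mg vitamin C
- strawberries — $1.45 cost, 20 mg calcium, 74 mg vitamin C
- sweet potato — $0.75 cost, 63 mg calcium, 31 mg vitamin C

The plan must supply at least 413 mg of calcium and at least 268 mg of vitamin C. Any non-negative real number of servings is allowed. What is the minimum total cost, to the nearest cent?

$2.54

This is a tiny linear program; its minimum lies at a vertex of the feasible set. List the vertices and price them.
kale only: max(413/180, 268/95) = 2.821 servings → $3.10.
orange only: max(413/63, 268/81) = 6.556 servings → $2.62.
strawberries only: max(413/20, 268/74) = 20.65 servings → $29.94.
sweet potato only: max(413/63, 268/31) = 8.645 servings → $6.48.
kale + orange with both tight: 1.928 servings and 1.048 servings → $2.54.
kale + strawberries with both tight: 2.207 servings and 0.7885 servings → $3.57.
kale + sweet potato with both targets exact would need a negative amount; discard.
orange + strawberries: intersection lies outside the first quadrant.
orange + sweet potato with both tight: 1.296 servings and 5.26 servings → $4.46.
strawberries + sweet potato with both tight: 1.01 servings and 6.235 servings → $6.14.
The minimum over all feasible corners is $2.54.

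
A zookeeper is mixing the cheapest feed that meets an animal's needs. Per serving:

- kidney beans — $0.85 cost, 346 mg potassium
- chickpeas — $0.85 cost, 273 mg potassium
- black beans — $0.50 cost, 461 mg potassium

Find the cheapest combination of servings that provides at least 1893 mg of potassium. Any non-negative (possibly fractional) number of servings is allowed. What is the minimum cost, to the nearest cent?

$2.05

Cost per mg of potassium: black beans $0.0011, kidney beans $0.0025, chickpeas $0.0031.
With no serving limits, use only black beans: 1893 mg / 461 mg = 4.106 servings × $0.50 = $2.05.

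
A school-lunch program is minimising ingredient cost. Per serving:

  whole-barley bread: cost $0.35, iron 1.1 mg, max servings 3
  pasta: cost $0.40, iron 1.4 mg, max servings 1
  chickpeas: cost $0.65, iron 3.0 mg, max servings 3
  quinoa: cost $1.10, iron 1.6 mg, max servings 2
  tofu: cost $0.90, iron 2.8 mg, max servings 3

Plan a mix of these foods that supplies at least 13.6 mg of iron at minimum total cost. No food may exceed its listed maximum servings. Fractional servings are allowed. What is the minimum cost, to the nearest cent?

Cost per mg of iron: chickpeas $0.2167, pasta $0.2857, whole-barley bread $0.3182, tofu $0.3214, quinoa $0.6875.
Take 3 servings of chickpeas: +9.0 mg iron for $1.95 (total $1.95, still need 4.6 mg).
Take 1 serving of pasta: +1.4 mg iron for $0.40 (total $2.35, still need 3.2 mg).
Take 2.909 servings of whole-barley bread: +3.2 mg iron for $1.02 (total $3.37, still need 0.0 mg).
Filling from the cheapest source first is optimal under one linear minimum: $3.37.

$3.37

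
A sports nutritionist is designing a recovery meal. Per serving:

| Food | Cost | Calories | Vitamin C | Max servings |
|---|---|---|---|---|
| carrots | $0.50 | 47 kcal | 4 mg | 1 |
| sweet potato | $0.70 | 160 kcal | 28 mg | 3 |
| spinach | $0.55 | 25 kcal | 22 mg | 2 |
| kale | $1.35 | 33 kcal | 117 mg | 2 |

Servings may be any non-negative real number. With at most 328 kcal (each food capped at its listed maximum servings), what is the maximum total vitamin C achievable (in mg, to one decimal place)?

315.1 mg

Vitamin C per kcal: kale 3.545, spinach 0.88, sweet potato 0.175, carrots 0.08511.
Take 2 servings of kale: uses 66 kcal, +234.0 mg vitamin C (running total 234.0 mg).
Take 2 servings of spinach: uses 50 kcal, +44.0 mg vitamin C (running total 278.0 mg).
Take 1.325 servings of sweet potato: uses 212 kcal, +37.1 mg vitamin C (running total 315.1 mg).
Filling greedily by vitamin C-per-kcal is optimal for one linear limit, giving 315.1 mg.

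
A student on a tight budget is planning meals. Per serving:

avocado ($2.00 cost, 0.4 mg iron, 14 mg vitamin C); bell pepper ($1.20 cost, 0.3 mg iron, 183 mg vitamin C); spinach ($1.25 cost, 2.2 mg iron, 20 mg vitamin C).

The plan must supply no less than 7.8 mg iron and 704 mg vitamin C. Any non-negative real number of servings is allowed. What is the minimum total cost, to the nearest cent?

$8.05

avocado only: max(7.8/0.4, 704/14) = 50.29 servings → $100.57.
bell pepper only: max(7.8/0.3, 704/183) = 26 servings → $31.20.
spinach only: max(7.8/2.2, 704/20) = 35.2 servings → $44.00.
avocado + bell pepper with both tight: 17.63 servings and 2.499 servings → $38.25.
avocado + spinach with both targets exact would need a negative amount; discard.
bell pepper + spinach with both tight: 3.512 servings and 3.067 servings → $8.05.
The minimum over all feasible corners is $8.05.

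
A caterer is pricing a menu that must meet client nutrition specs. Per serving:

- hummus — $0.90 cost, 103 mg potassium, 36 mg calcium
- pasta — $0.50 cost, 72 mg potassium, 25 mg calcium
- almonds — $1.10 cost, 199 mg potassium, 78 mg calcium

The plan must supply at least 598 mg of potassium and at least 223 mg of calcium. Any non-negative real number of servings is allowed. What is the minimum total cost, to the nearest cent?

$3.31

The cheapest plan sits at a corner of the feasible region — with two constraints it uses at most two foods.
hummus only: max(598/103, 223/36) = 6.194 servings → $5.58.
pasta only: max(598/72, 223/25) = 8.92 servings → $4.46.
almonds only: max(598/199, 223/78) = 3.005 servings → $3.31.
hummus + pasta: intersection lies outside the first quadrant.
hummus + almonds with both tight: 2.606 servings and 1.656 servings → $4.17.
pasta + almonds with both tight: 3.537 servings and 1.725 servings → $3.67.
Cheapest feasible corner: $3.31.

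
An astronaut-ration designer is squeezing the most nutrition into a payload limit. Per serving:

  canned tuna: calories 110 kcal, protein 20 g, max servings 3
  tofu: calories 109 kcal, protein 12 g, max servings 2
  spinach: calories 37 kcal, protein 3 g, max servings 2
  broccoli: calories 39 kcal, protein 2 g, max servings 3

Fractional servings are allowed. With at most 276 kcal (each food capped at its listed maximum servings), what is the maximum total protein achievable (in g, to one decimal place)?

Protein per kcal: canned tuna 0.1818, tofu 0.1101, spinach 0.08108, broccoli 0.05128.
Take 2.509 servings of canned tuna: uses 276 kcal, +50.2 g protein (running total 50.2 g).
Filling greedily by protein-per-kcal is optimal for one linear limit, giving 50.2 g.

50.2 g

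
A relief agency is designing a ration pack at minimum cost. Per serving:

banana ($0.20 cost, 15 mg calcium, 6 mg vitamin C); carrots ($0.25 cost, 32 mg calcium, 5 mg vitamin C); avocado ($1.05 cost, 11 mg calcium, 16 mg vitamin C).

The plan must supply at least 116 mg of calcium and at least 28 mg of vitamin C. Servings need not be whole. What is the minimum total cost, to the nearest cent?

Two binding constraints pin down two serving amounts, so the optimal mix uses at most two foods. The candidates are each food alone (scaled to the tighter of calcium/vitamin C) and each pair with both constraints tight.
banana only: max(116/15, 28/6) = 7.733 servings → $1.55.
carrots only: max(116/32, 28/5) = 5.6 servings → $1.40.
avocado only: max(116/11, 28/16) = 10.55 servings → $11.07.
banana + carrots with both tight: 2.701 servings and 2.359 servings → $1.13.
banana + avocado: the both-tight solution has a negative serving — not a feasible corner.
carrots + avocado with both tight: 3.387 servings and 0.6915 servings → $1.57.
The minimum over all feasible corners is $1.13.

$1.13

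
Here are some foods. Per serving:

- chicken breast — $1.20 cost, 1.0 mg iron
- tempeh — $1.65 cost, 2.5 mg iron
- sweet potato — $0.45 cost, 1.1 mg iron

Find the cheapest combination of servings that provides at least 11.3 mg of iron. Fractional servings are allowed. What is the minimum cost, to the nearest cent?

$4.62

Cost per mg of iron: sweet potato $0.4091, tempeh $0.6600, chicken breast $1.2000.
With no serving limits, use only sweet potato: 11.3 mg / 1.1 mg = 10.27 servings × $0.45 = $4.62.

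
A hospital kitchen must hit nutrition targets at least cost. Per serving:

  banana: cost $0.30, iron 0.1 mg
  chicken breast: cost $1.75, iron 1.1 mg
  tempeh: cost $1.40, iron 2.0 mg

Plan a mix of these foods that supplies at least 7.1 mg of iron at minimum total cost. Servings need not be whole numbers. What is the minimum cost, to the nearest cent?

$4.97

Cost per mg of iron: tempeh $0.7000, chicken breast $1.5909, banana $3.0000.
With no serving limits, use only tempeh: 7.1 mg / 2.0 mg = 3.55 servings × $1.40 = $4.97.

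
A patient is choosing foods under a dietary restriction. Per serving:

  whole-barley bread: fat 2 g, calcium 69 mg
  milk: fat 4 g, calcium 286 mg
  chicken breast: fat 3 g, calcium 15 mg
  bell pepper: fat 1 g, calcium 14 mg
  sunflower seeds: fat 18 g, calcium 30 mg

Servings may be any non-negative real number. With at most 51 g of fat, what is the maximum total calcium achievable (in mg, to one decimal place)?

Calcium per g fat: milk 71.5, whole-barley bread 34.5, bell pepper 14, chicken breast 5, sunflower seeds 1.667.
With no serving limits, spend the whole fat allowance on milk: 51 g / 4 g × 286 mg = 3646.5 mg.

3646.5 mg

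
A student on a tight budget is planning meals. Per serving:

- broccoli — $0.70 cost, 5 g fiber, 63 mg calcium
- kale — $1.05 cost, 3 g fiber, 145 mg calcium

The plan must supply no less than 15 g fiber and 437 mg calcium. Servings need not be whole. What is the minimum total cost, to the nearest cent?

The cheapest plan sits at a corner of the feasible region — with two constraints it uses at most two foods.
broccoli only: max(15/5, 437/63) = 6.937 servings → $4.86.
kale only: max(15/3, 437/145) = 5 servings → $5.25.
broccoli + kale with both tight: 1.612 servings and 2.313 servings → $3.56.
The minimum over all feasible corners is $3.56.

$3.56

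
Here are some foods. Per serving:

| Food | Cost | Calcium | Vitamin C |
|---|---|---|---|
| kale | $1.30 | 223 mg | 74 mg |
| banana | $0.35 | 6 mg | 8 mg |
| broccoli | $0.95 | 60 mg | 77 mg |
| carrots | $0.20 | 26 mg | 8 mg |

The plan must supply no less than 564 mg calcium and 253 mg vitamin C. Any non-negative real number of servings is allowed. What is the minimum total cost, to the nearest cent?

This is a tiny linear program; its minimum lies at a vertex of the feasible set. List the vertices and price them.
kale only: max(564/223, 253/74) = 3.419 servings → $4.44.
banana only: max(564/6, 253/8) = 94 servings → $32.90.
broccoli only: max(564/60, 253/77) = 9.4 servings → $8.93.
carrots only: max(564/26, 253/8) = 31.62 servings → $6.33.
kale + banana with both tight: 2.234 servings and 10.96 servings → $6.74.
kale + broccoli with both tight: 2.219 servings and 1.153 servings → $3.98.
kale + carrots with both targets exact would need a negative amount; discard.
banana + broccoli with both targets exact would need a negative amount; discard.
banana + carrots with both tight: 12.91 servings and 18.71 servings → $8.26.
broccoli + carrots with both tight: 1.357 servings and 18.56 servings → $5.00.
Cheapest feasible corner: $3.98.

$3.98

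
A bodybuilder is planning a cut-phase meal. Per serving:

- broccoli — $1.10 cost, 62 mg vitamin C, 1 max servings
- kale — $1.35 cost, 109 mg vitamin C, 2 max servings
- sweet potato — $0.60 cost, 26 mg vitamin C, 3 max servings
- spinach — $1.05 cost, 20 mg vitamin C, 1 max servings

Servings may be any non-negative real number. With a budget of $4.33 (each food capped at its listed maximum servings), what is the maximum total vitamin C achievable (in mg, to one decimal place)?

303.0 mg

Vitamin C per dollar: kale 80.74, broccoli 56.36, sweet potato 43.33, spinach 19.05.
Take 2 servings of kale: spends $2.70, +218.0 mg vitamin C (running total 218.0 mg).
Take 1 serving of broccoli: spends $1.10, +62.0 mg vitamin C (running total 280.0 mg).
Take 0.8833 servings of sweet potato: spends $0.53, +23.0 mg vitamin C (running total 303.0 mg).
Greedy by best ratio exhausts the cost allowance optimally: 303.0 mg.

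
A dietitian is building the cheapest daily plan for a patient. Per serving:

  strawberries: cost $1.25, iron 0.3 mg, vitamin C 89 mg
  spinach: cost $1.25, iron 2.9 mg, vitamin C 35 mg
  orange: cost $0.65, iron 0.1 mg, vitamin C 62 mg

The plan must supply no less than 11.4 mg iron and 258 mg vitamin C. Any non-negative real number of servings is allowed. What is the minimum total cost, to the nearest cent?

$6.12

strawberries only: max(11.4/0.3, 258/89) = 38 servings → $47.50.
spinach only: max(11.4/2.9, 258/35) = 7.371 servings → $9.21.
orange only: max(11.4/0.1, 258/62) = 114 servings → $74.10.
strawberries + spinach with both tight: 1.41 servings and 3.785 servings → $6.49.
strawberries + orange: the both-tight solution has a negative serving — not a feasible corner.
spinach + orange with both tight: 3.863 servings and 1.981 servings → $6.12.
So the least-cost plan costs $6.12.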